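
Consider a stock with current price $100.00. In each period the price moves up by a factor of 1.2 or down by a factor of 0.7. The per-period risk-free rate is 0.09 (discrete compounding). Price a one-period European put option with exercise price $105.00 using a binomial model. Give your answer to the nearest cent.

Risk-neutral probability p = (1 + 0.09 − 0.7)/(1.2 − 0.7) = 0.3900/0.5000 = 0.7800
Terminal stock prices: S_u = 120, S_d = 70
Terminal payoffs (K − S): max(-15, 0) = 0, max(35, 0) = 35
Node 0 (S = 100): V_0 = 1/1.09·[0.7800·0.0000 + 0.2200·35.0000] = 7.0642

$7.06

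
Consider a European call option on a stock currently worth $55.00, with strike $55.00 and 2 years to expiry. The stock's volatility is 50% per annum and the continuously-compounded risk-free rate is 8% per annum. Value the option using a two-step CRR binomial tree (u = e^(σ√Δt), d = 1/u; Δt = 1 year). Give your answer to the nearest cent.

$16.85

CRR parameters: u = e^(σ√Δt) = e^(0.5·√1) = 1.6487, d = 1/u = 0.6065
Per-period rate: rΔt = 0.08·1 = 0.08, so R = e^0.08 = 1.0833
Risk-neutral probability p = (e^0.08 − 0.6065)/(1.6487 − 0.6065) = 0.4768/1.0422 = 0.4575
Terminal stock prices: S_uu = 149.5, S_ud = 55, S_dd = 20.23
Terminal payoffs (S − K): max(94.51, 0) = 94.51, max(0, 0) = 0, max(-34.77, 0) = 0
Node u (S = 90.68): V_u = e^(−0.08)·[0.4575·94.5055 + 0.5425·0.0000] = 39.9083
Node d (S = 33.36): V_d = e^(−0.08)·[0.4575·0.0000 + 0.5425·0.0000] = 0.0000
Node 0 (S = 55): V_0 = e^(−0.08)·[0.4575·39.9083 + 0.5425·0.0000] = 16.8527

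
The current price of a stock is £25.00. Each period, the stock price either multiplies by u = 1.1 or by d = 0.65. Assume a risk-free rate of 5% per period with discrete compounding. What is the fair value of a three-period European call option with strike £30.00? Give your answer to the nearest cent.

£1.99

Risk-neutral probability p = (1 + 0.05 − 0.65)/(1.1 − 0.65) = 0.4000/0.4500 = 0.8889
Terminal stock prices: S_uuu = 33.28, S_uud = 19.66, S_udd = 11.62, S_ddd = 6.866
Terminal payoffs (S − K): max(3.275, 0) = 3.275, max(-10.34, 0) = 0, max(-18.38, 0) = 0, max(-23.13, 0) = 0
Node uu (S = 30.25): V_uu = 1/1.05·[0.8889·3.2750 + 0.1111·0.0000] = 2.7725
Node ud (S = 17.88): V_ud = 1/1.05·[0.8889·0.0000 + 0.1111·0.0000] = 0.0000
Node dd (S = 10.56): V_dd = 1/1.05·[0.8889·0.0000 + 0.1111·0.0000] = 0.0000
Node u (S = 27.5): V_u = 1/1.05·[0.8889·2.7725 + 0.1111·0.0000] = 2.3471
Node d (S = 16.25): V_d = 1/1.05·[0.8889·0.0000 + 0.1111·0.0000] = 0.0000
Node 0 (S = 25): V_0 = 1/1.05·[0.8889·2.3471 + 0.1111·0.0000] = 1.9869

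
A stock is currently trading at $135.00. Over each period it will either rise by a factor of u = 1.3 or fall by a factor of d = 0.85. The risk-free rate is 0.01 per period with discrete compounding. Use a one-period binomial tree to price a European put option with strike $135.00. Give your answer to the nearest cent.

$12.92

Risk-neutral probability p = (1 + 0.01 − 0.85)/(1.3 − 0.85) = 0.1600/0.4500 = 0.3556
Terminal stock prices: S_u = 175.5, S_d = 114.8
Terminal payoffs (K − S): max(-40.5, 0) = 0, max(20.25, 0) = 20.25
Node 0 (S = 135): V_0 = 1/1.01·[0.3556·0.0000 + 0.6444·20.2500] = 12.9208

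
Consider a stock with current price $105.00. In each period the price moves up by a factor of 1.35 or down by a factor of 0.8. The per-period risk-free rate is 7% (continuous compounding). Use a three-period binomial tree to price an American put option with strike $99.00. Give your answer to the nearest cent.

Risk-neutral probability p = (e^0.07 − 0.8)/(1.35 − 0.8) = 0.2725/0.5500 = 0.4955
Terminal stock prices: S_uuu = 258.3, S_uud = 153.1, S_udd = 90.72, S_ddd = 53.76
Terminal payoffs (K − S): max(-159.3, 0) = 0, max(-54.09, 0) = 0, max(8.28, 0) = 8.28, max(45.24, 0) = 45.24
Node uu (S = 191.4): continuation = e^(−0.07)·[0.4955·0.0000 + 0.5045·0.0000] = 0.0000; exercise value = 0.0000 ≤ continuation, so V_uu = 0.0000
Node ud (S = 113.4): continuation = e^(−0.07)·[0.4955·0.0000 + 0.5045·8.2800] = 3.8951; exercise value = 0.0000 ≤ continuation, so V_ud = 3.8951
Node dd (S = 67.2): continuation = e^(−0.07)·[0.4955·8.2800 + 0.5045·45.2400] = 25.1070; exercise value = 31.8000 > continuation, so V_dd = 31.8000 (exercise)
Node u (S = 141.8): continuation = e^(−0.07)·[0.4955·0.0000 + 0.5045·3.8951] = 1.8323; exercise value = 0.0000 ≤ continuation, so V_u = 1.8323
Node d (S = 84): continuation = e^(−0.07)·[0.4955·3.8951 + 0.5045·31.8000] = 16.7588; exercise value = 15.0000 ≤ continuation, so V_d = 16.7588
Node 0 (S = 105): continuation = e^(−0.07)·[0.4955·1.8323 + 0.5045·16.7588] = 8.7302; exercise value = 0.0000 ≤ continuation, so V_0 = 8.7302

$8.73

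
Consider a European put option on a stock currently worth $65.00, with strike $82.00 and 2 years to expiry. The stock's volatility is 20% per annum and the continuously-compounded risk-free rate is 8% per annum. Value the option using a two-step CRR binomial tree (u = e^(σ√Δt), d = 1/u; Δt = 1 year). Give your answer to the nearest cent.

CRR parameters: u = e^(σ√Δt) = e^(0.2·√1) = 1.2214, d = 1/u = 0.8187
Per-period rate: rΔt = 0.08·1 = 0.08, so R = e^0.08 = 1.0833
Risk-neutral probability p = (e^0.08 − 0.8187)/(1.2214 − 0.8187) = 0.2646/0.4027 = 0.6570
Terminal stock prices: S_uu = 96.97, S_ud = 65, S_dd = 43.57
Terminal payoffs (K − S): max(-14.97, 0) = 0, max(17, 0) = 17, max(38.43, 0) = 38.43
Node u (S = 79.39): V_u = e^(−0.08)·[0.6570·0.0000 + 0.3430·17.0000] = 5.3827
Node d (S = 53.22): V_d = e^(−0.08)·[0.6570·17.0000 + 0.3430·38.4292] = 22.4780
Node 0 (S = 65): V_0 = e^(−0.08)·[0.6570·5.3827 + 0.3430·22.4780] = 10.3817

$10.38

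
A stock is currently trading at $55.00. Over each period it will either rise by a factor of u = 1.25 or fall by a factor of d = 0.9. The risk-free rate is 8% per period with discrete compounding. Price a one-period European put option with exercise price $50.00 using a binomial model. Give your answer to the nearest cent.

$0.22

Risk-neutral probability p = (1 + 0.08 − 0.9)/(1.25 − 0.9) = 0.1800/0.3500 = 0.5143
Terminal stock prices: S_u = 68.75, S_d = 49.5
Terminal payoffs (K − S): max(-18.75, 0) = 0, max(0.5, 0) = 0.5
Node 0 (S = 55): V_0 = 1/1.08·[0.5143·0.0000 + 0.4857·0.5000] = 0.2249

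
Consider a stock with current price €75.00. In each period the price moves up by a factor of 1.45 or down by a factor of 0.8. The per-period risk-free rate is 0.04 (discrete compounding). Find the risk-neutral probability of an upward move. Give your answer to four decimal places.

p = 0.3692

Risk-neutral probability p = (1 + 0.04 − 0.8)/(1.45 − 0.8) = 0.2400/0.6500 = 0.3692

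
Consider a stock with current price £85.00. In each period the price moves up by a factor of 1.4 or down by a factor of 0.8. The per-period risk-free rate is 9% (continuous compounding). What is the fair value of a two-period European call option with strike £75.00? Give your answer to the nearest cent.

Risk-neutral probability p = (e^0.09 − 0.8)/(1.4 − 0.8) = 0.2942/0.6000 = 0.4903
Terminal stock prices: S_uu = 166.6, S_ud = 95.2, S_dd = 54.4
Terminal payoffs (S − K): max(91.6, 0) = 91.6, max(20.2, 0) = 20.2, max(-20.6, 0) = 0
Node u (S = 119): V_u = e^(−0.09)·[0.4903·91.6000 + 0.5097·20.2000] = 50.4552
Node d (S = 68): V_d = e^(−0.09)·[0.4903·20.2000 + 0.5097·0.0000] = 9.0515
Node 0 (S = 85): V_0 = e^(−0.09)·[0.4903·50.4552 + 0.5097·9.0515] = 26.8251

£26.83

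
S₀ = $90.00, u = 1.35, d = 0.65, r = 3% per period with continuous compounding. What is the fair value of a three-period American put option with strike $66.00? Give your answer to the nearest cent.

Risk-neutral probability p = (e^0.03 − 0.65)/(1.35 − 0.65) = 0.3805/0.7000 = 0.5435
Terminal stock prices: S_uuu = 221.4, S_uud = 106.6, S_udd = 51.33, S_ddd = 24.72
Terminal payoffs (K − S): max(-155.4, 0) = 0, max(-40.62, 0) = 0, max(14.67, 0) = 14.67, max(41.28, 0) = 41.28
Node uu (S = 164): continuation = e^(−0.03)·[0.5435·0.0000 + 0.4565·0.0000] = 0.0000; exercise value = 0.0000 ≤ continuation, so V_uu = 0.0000
Node ud (S = 78.98): continuation = e^(−0.03)·[0.5435·0.0000 + 0.4565·14.6662] = 6.4972; exercise value = 0.0000 ≤ continuation, so V_ud = 6.4972
Node dd (S = 38.03): continuation = e^(−0.03)·[0.5435·14.6662 + 0.4565·41.2837] = 26.0244; exercise value = 27.9750 > continuation, so V_dd = 27.9750 (exercise)
Node u (S = 121.5): continuation = e^(−0.03)·[0.5435·0.0000 + 0.4565·6.4972] = 2.8783; exercise value = 0.0000 ≤ continuation, so V_u = 2.8783
Node d (S = 58.5): continuation = e^(−0.03)·[0.5435·6.4972 + 0.4565·27.9750] = 15.8199; exercise value = 7.5000 ≤ continuation, so V_d = 15.8199
Node 0 (S = 90): continuation = e^(−0.03)·[0.5435·2.8783 + 0.4565·15.8199] = 8.5264; exercise value = 0.0000 ≤ continuation, so V_0 = 8.5264

$8.53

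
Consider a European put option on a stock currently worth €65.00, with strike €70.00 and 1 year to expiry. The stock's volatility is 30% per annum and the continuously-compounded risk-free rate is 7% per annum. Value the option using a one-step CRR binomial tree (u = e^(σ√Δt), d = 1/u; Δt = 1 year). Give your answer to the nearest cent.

CRR parameters: u = e^(σ√Δt) = e^(0.3·√1) = 1.3499, d = 1/u = 0.7408
Per-period rate: rΔt = 0.07·1 = 0.07, so R = e^0.07 = 1.0725
Risk-neutral probability p = (e^0.07 − 0.7408)/(1.3499 − 0.7408) = 0.3317/0.6090 = 0.5446
Terminal stock prices: S_u = 87.74, S_d = 48.15
Terminal payoffs (K − S): max(-17.74, 0) = 0, max(21.85, 0) = 21.85
Node 0 (S = 65): V_0 = e^(−0.07)·[0.5446·0.0000 + 0.4554·21.8468] = 9.2762

€9.28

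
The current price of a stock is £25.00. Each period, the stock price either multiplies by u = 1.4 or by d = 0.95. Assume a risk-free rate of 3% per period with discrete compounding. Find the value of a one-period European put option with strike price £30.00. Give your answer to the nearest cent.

£4.99

Risk-neutral probability p = (1 + 0.03 − 0.95)/(1.4 − 0.95) = 0.0800/0.4500 = 0.1778
Terminal stock prices: S_u = 35, S_d = 23.75
Terminal payoffs (K − S): max(-5, 0) = 0, max(6.25, 0) = 6.25
Node 0 (S = 25): V_0 = 1/1.03·[0.1778·0.0000 + 0.8222·6.2500] = 4.9892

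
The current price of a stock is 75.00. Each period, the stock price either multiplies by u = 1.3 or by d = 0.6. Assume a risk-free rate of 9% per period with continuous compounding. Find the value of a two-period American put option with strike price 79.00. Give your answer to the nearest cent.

Risk-neutral probability p = (e^0.09 − 0.6)/(1.3 − 0.6) = 0.4942/0.7000 = 0.7060
Terminal stock prices: S_uu = 126.8, S_ud = 58.5, S_dd = 27
Terminal payoffs (K − S): max(-47.75, 0) = 0, max(20.5, 0) = 20.5, max(52, 0) = 52
Node u (S = 97.5): continuation = e^(−0.09)·[0.7060·0.0000 + 0.2940·20.5000] = 5.5090; exercise value = 0.0000 ≤ continuation, so V_u = 5.5090
Node d (S = 45): continuation = e^(−0.09)·[0.7060·20.5000 + 0.2940·52.0000] = 27.2006; exercise value = 34.0000 > continuation, so V_d = 34.0000 (exercise)
Node 0 (S = 75): continuation = e^(−0.09)·[0.7060·5.5090 + 0.2940·34.0000] = 12.6912; exercise value = 4.0000 ≤ continuation, so V_0 = 12.6912

12.69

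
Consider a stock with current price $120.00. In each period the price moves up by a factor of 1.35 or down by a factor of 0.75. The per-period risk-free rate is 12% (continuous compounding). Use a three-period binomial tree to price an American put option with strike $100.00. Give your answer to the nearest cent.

$4.59

Risk-neutral probability p = (e^0.12 − 0.75)/(1.35 − 0.75) = 0.3775/0.6000 = 0.6292
Terminal stock prices: S_uuu = 295.2, S_uud = 164, S_udd = 91.12, S_ddd = 50.62
Terminal payoffs (K − S): max(-195.2, 0) = 0, max(-64.03, 0) = 0, max(8.875, 0) = 8.875, max(49.38, 0) = 49.38
Node uu (S = 218.7): continuation = e^(−0.12)·[0.6292·0.0000 + 0.3708·0.0000] = 0.0000; exercise value = 0.0000 ≤ continuation, so V_uu = 0.0000
Node ud (S = 121.5): continuation = e^(−0.12)·[0.6292·0.0000 + 0.3708·8.8750] = 2.9190; exercise value = 0.0000 ≤ continuation, so V_ud = 2.9190
Node dd (S = 67.5): continuation = e^(−0.12)·[0.6292·8.8750 + 0.3708·49.3750] = 21.1920; exercise value = 32.5000 > continuation, so V_dd = 32.5000 (exercise)
Node u (S = 162): continuation = e^(−0.12)·[0.6292·0.0000 + 0.3708·2.9190] = 0.9601; exercise value = 0.0000 ≤ continuation, so V_u = 0.9601
Node d (S = 90): continuation = e^(−0.12)·[0.6292·2.9190 + 0.3708·32.5000] = 12.3183; exercise value = 10.0000 ≤ continuation, so V_d = 12.3183
Node 0 (S = 120): continuation = e^(−0.12)·[0.6292·0.9601 + 0.3708·12.3183] = 4.5873; exercise value = 0.0000 ≤ continuation, so V_0 = 4.5873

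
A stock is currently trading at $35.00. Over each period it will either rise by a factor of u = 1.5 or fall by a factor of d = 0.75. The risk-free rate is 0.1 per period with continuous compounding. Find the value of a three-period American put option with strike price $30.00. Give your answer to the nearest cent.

Risk-neutral probability p = (e^0.1 − 0.75)/(1.5 − 0.75) = 0.3552/0.7500 = 0.4736
Terminal stock prices: S_uuu = 118.1, S_uud = 59.06, S_udd = 29.53, S_ddd = 14.77
Terminal payoffs (K − S): max(-88.12, 0) = 0, max(-29.06, 0) = 0, max(0.4688, 0) = 0.4688, max(15.23, 0) = 15.23
Node uu (S = 78.75): continuation = e^(−0.1)·[0.4736·0.0000 + 0.5264·0.0000] = 0.0000; exercise value = 0.0000 ≤ continuation, so V_uu = 0.0000
Node ud (S = 39.38): continuation = e^(−0.1)·[0.4736·0.0000 + 0.5264·0.4688] = 0.2233; exercise value = 0.0000 ≤ continuation, so V_ud = 0.2233
Node dd (S = 19.69): continuation = e^(−0.1)·[0.4736·0.4688 + 0.5264·15.2344] = 7.4576; exercise value = 10.3125 > continuation, so V_dd = 10.3125 (exercise)
Node u (S = 52.5): continuation = e^(−0.1)·[0.4736·0.0000 + 0.5264·0.2233] = 0.1064; exercise value = 0.0000 ≤ continuation, so V_u = 0.1064
Node d (S = 26.25): continuation = e^(−0.1)·[0.4736·0.2233 + 0.5264·10.3125] = 5.0079; exercise value = 3.7500 ≤ continuation, so V_d = 5.0079
Node 0 (S = 35): continuation = e^(−0.1)·[0.4736·0.1064 + 0.5264·5.0079] = 2.4311; exercise value = 0.0000 ≤ continuation, so V_0 = 2.4311

$2.43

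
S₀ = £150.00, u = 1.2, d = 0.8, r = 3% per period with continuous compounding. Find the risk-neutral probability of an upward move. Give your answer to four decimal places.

Risk-neutral probability p = (e^0.03 − 0.8)/(1.2 − 0.8) = 0.2305/0.4000 = 0.5761

p = 0.5761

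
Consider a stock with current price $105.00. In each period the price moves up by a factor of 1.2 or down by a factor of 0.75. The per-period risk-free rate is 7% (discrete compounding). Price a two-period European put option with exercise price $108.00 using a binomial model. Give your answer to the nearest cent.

Risk-neutral probability p = (1 + 0.07 − 0.75)/(1.2 − 0.75) = 0.3200/0.4500 = 0.7111
Terminal stock prices: S_uu = 151.2, S_ud = 94.5, S_dd = 59.06
Terminal payoffs (K − S): max(-43.2, 0) = 0, max(13.5, 0) = 13.5, max(48.94, 0) = 48.94
Node u (S = 126): V_u = 1/1.07·[0.7111·0.0000 + 0.2889·13.5000] = 3.6449
Node d (S = 78.75): V_d = 1/1.07·[0.7111·13.5000 + 0.2889·48.9375] = 22.1846
Node 0 (S = 105): V_0 = 1/1.07·[0.7111·3.6449 + 0.2889·22.1846] = 8.4119

$8.41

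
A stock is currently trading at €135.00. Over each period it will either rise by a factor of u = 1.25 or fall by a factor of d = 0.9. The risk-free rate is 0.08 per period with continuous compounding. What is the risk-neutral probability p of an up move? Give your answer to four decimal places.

Risk-neutral probability p = (e^0.08 − 0.9)/(1.25 − 0.9) = 0.1833/0.3500 = 0.5237

p = 0.5237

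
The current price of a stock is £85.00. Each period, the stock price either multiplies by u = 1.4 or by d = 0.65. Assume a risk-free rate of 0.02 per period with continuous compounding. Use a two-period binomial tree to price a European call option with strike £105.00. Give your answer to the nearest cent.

Risk-neutral probability p = (e^0.02 − 0.65)/(1.4 − 0.65) = 0.3702/0.7500 = 0.4936
Terminal stock prices: S_uu = 166.6, S_ud = 77.35, S_dd = 35.91
Terminal payoffs (S − K): max(61.6, 0) = 61.6, max(-27.65, 0) = 0, max(-69.09, 0) = 0
Node u (S = 119): V_u = e^(−0.02)·[0.4936·61.6000 + 0.5064·0.0000] = 29.8038
Node d (S = 55.25): V_d = e^(−0.02)·[0.4936·0.0000 + 0.5064·0.0000] = 0.0000
Node 0 (S = 85): V_0 = e^(−0.02)·[0.4936·29.8038 + 0.5064·0.0000] = 14.4199

£14.42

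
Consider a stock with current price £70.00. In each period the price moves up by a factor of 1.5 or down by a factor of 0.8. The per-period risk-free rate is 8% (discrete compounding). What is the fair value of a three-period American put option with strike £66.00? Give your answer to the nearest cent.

£6.54

Risk-neutral probability p = (1 + 0.08 − 0.8)/(1.5 − 0.8) = 0.2800/0.7000 = 0.4000
Terminal stock prices: S_uuu = 236.2, S_uud = 126, S_udd = 67.2, S_ddd = 35.84
Terminal payoffs (K − S): max(-170.2, 0) = 0, max(-60, 0) = 0, max(-1.2, 0) = 0, max(30.16, 0) = 30.16
Node uu (S = 157.5): continuation = 1/1.08·[0.4000·0.0000 + 0.6000·0.0000] = 0.0000; exercise value = 0.0000 ≤ continuation, so V_uu = 0.0000
Node ud (S = 84): continuation = 1/1.08·[0.4000·0.0000 + 0.6000·0.0000] = 0.0000; exercise value = 0.0000 ≤ continuation, so V_ud = 0.0000
Node dd (S = 44.8): continuation = 1/1.08·[0.4000·0.0000 + 0.6000·30.1600] = 16.7556; exercise value = 21.2000 > continuation, so V_dd = 21.2000 (exercise)
Node u (S = 105): continuation = 1/1.08·[0.4000·0.0000 + 0.6000·0.0000] = 0.0000; exercise value = 0.0000 ≤ continuation, so V_u = 0.0000
Node d (S = 56): continuation = 1/1.08·[0.4000·0.0000 + 0.6000·21.2000] = 11.7778; exercise value = 10.0000 ≤ continuation, so V_d = 11.7778
Node 0 (S = 70): continuation = 1/1.08·[0.4000·0.0000 + 0.6000·11.7778] = 6.5432; exercise value = 0.0000 ≤ continuation, so V_0 = 6.5432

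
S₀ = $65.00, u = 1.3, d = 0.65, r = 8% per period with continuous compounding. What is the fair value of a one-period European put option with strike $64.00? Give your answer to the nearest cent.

Risk-neutral probability p = (e^0.08 − 0.65)/(1.3 − 0.65) = 0.4333/0.6500 = 0.6666
Terminal stock prices: S_u = 84.5, S_d = 42.25
Terminal payoffs (K − S): max(-20.5, 0) = 0, max(21.75, 0) = 21.75
Node 0 (S = 65): V_0 = e^(−0.08)·[0.6666·0.0000 + 0.3334·21.7500] = 6.6940

$6.69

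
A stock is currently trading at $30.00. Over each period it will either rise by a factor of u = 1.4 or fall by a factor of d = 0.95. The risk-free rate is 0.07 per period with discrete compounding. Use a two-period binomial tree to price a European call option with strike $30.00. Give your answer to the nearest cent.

Risk-neutral probability p = (1 + 0.07 − 0.95)/(1.4 − 0.95) = 0.1200/0.4500 = 0.2667
Terminal stock prices: S_uu = 58.8, S_ud = 39.9, S_dd = 27.07
Terminal payoffs (S − K): max(28.8, 0) = 28.8, max(9.9, 0) = 9.9, max(-2.925, 0) = 0
Node u (S = 42): V_u = 1/1.07·[0.2667·28.8000 + 0.7333·9.9000] = 13.9626
Node d (S = 28.5): V_d = 1/1.07·[0.2667·9.9000 + 0.7333·0.0000] = 2.4673
Node 0 (S = 30): V_0 = 1/1.07·[0.2667·13.9626 + 0.7333·2.4673] = 5.1708

$5.17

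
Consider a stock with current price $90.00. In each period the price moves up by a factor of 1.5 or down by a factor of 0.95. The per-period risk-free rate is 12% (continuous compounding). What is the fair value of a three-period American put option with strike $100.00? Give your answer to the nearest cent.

Risk-neutral probability p = (e^0.12 − 0.95)/(1.5 − 0.95) = 0.1775/0.5500 = 0.3227
Terminal stock prices: S_uuu = 303.8, S_uud = 192.4, S_udd = 121.8, S_ddd = 77.16
Terminal payoffs (K − S): max(-203.8, 0) = 0, max(-92.38, 0) = 0, max(-21.84, 0) = 0, max(22.84, 0) = 22.84
Node uu (S = 202.5): continuation = e^(−0.12)·[0.3227·0.0000 + 0.6773·0.0000] = 0.0000; exercise value = 0.0000 ≤ continuation, so V_uu = 0.0000
Node ud (S = 128.2): continuation = e^(−0.12)·[0.3227·0.0000 + 0.6773·0.0000] = 0.0000; exercise value = 0.0000 ≤ continuation, so V_ud = 0.0000
Node dd (S = 81.22): continuation = e^(−0.12)·[0.3227·0.0000 + 0.6773·22.8363] = 13.7176; exercise value = 18.7750 > continuation, so V_dd = 18.7750 (exercise)
Node u (S = 135): continuation = e^(−0.12)·[0.3227·0.0000 + 0.6773·0.0000] = 0.0000; exercise value = 0.0000 ≤ continuation, so V_u = 0.0000
Node d (S = 85.5): continuation = e^(−0.12)·[0.3227·0.0000 + 0.6773·18.7750] = 11.2780; exercise value = 14.5000 > continuation, so V_d = 14.5000 (exercise)
Node 0 (S = 90): continuation = e^(−0.12)·[0.3227·0.0000 + 0.6773·14.5000] = 8.7100; exercise value = 10.0000 > continuation, so V_0 = 10.0000 (exercise)

$10.00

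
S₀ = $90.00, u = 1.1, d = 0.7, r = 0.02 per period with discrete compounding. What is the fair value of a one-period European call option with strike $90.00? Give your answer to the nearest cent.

Risk-neutral probability p = (1 + 0.02 − 0.7)/(1.1 − 0.7) = 0.3200/0.4000 = 0.8000
Terminal stock prices: S_u = 99, S_d = 63
Terminal payoffs (S − K): max(9, 0) = 9, max(-27, 0) = 0
Node 0 (S = 90): V_0 = 1/1.02·[0.8000·9.0000 + 0.2000·0.0000] = 7.0588

$7.06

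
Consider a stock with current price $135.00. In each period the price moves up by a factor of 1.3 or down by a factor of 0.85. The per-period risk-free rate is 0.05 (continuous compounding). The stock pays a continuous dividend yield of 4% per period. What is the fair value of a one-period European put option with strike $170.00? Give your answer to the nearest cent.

$33.86

Per-period risk-free factor R = e^0.05 = 1.0513; dividend-adjusted growth = e^(0.05−0.04) = 1.0101.
Risk-neutral probability p = (1.0101 − 0.85)/(1.3 − 0.85) = 0.1601/0.4500 = 0.3557
Terminal stock prices: S_u = 175.5, S_d = 114.8
Terminal payoffs (K − S): max(-5.5, 0) = 0, max(55.25, 0) = 55.25
Node 0 (S = 135): V_0 = e^(−0.05)·[0.3557·0.0000 + 0.6443·55.2500] = 33.8632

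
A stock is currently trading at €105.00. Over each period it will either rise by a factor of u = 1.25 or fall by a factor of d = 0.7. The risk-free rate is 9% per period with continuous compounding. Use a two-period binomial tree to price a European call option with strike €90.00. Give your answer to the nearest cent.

Risk-neutral probability p = (e^0.09 − 0.7)/(1.25 − 0.7) = 0.3942/0.5500 = 0.7167
Terminal stock prices: S_uu = 164.1, S_ud = 91.88, S_dd = 51.45
Terminal payoffs (S − K): max(74.06, 0) = 74.06, max(1.875, 0) = 1.875, max(-38.55, 0) = 0
Node u (S = 131.2): V_u = e^(−0.09)·[0.7167·74.0625 + 0.2833·1.8750] = 48.9962
Node d (S = 73.5): V_d = e^(−0.09)·[0.7167·1.8750 + 0.2833·0.0000] = 1.2281
Node 0 (S = 105): V_0 = e^(−0.09)·[0.7167·48.9962 + 0.2833·1.2281] = 32.4103

€32.41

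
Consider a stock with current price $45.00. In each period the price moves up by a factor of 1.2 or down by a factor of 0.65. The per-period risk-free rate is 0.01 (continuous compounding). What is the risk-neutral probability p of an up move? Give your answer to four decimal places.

Risk-neutral probability p = (e^0.01 − 0.65)/(1.2 − 0.65) = 0.3601/0.5500 = 0.6546

p = 0.6546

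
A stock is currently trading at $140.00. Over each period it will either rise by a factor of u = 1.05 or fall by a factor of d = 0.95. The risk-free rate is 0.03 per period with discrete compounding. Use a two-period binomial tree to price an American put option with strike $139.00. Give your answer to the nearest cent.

$1.17

Risk-neutral probability p = (1 + 0.03 − 0.95)/(1.05 − 0.95) = 0.0800/0.1000 = 0.8000
Terminal stock prices: S_uu = 154.3, S_ud = 139.7, S_dd = 126.3
Terminal payoffs (K − S): max(-15.35, 0) = 0, max(-0.65, 0) = 0, max(12.65, 0) = 12.65
Node u (S = 147): continuation = 1/1.03·[0.8000·0.0000 + 0.2000·0.0000] = 0.0000; exercise value = 0.0000 ≤ continuation, so V_u = 0.0000
Node d (S = 133): continuation = 1/1.03·[0.8000·0.0000 + 0.2000·12.6500] = 2.4563; exercise value = 6.0000 > continuation, so V_d = 6.0000 (exercise)
Node 0 (S = 140): continuation = 1/1.03·[0.8000·0.0000 + 0.2000·6.0000] = 1.1650; exercise value = 0.0000 ≤ continuation, so V_0 = 1.1650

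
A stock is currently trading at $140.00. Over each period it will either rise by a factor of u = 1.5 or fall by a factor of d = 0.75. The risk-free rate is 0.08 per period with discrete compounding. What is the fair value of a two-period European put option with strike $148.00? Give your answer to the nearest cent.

Risk-neutral probability p = (1 + 0.08 − 0.75)/(1.5 − 0.75) = 0.3300/0.7500 = 0.4400
Terminal stock prices: S_uu = 315, S_ud = 157.5, S_dd = 78.75
Terminal payoffs (K − S): max(-167, 0) = 0, max(-9.5, 0) = 0, max(69.25, 0) = 69.25
Node u (S = 210): V_u = 1/1.08·[0.4400·0.0000 + 0.5600·0.0000] = 0.0000
Node d (S = 105): V_d = 1/1.08·[0.4400·0.0000 + 0.5600·69.2500] = 35.9074
Node 0 (S = 140): V_0 = 1/1.08·[0.4400·0.0000 + 0.5600·35.9074] = 18.6187

$18.62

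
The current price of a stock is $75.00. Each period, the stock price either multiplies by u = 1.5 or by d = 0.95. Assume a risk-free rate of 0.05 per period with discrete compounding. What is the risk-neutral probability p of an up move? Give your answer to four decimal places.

p = 0.1818

Risk-neutral probability p = (1 + 0.05 − 0.95)/(1.5 − 0.95) = 0.1000/0.5500 = 0.1818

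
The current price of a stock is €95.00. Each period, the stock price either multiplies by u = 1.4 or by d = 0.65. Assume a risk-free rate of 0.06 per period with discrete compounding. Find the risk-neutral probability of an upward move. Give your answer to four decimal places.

p = 0.5467

Risk-neutral probability p = (1 + 0.06 − 0.65)/(1.4 − 0.65) = 0.4100/0.7500 = 0.5467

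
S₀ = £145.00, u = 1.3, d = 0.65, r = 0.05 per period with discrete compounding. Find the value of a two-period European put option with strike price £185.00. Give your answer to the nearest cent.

£43.43

Risk-neutral probability p = (1 + 0.05 − 0.65)/(1.3 − 0.65) = 0.4000/0.6500 = 0.6154
Terminal stock prices: S_uu = 245.1, S_ud = 122.5, S_dd = 61.26
Terminal payoffs (K − S): max(-60.05, 0) = 0, max(62.47, 0) = 62.47, max(123.7, 0) = 123.7
Node u (S = 188.5): V_u = 1/1.05·[0.6154·0.0000 + 0.3846·62.4750] = 22.8846
Node d (S = 94.25): V_d = 1/1.05·[0.6154·62.4750 + 0.3846·123.7375] = 81.9405
Node 0 (S = 145): V_0 = 1/1.05·[0.6154·22.8846 + 0.3846·81.9405] = 43.4271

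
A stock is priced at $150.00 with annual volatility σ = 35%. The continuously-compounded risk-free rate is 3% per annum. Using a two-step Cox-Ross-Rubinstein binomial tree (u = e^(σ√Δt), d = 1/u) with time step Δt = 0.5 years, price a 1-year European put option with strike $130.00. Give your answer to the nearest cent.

$10.56

CRR parameters: u = e^(σ√Δt) = e^(0.35·√0.5) = 1.2808, d = 1/u = 0.7808
Per-period rate: rΔt = 0.03·0.5 = 0.015, so R = e^0.015 = 1.0151
Risk-neutral probability p = (e^0.015 − 0.7808)/(1.2808 − 0.7808) = 0.2344/0.5000 = 0.4687
Terminal stock prices: S_uu = 246.1, S_ud = 150, S_dd = 91.44
Terminal payoffs (K − S): max(-116.1, 0) = 0, max(-20, 0) = 0, max(38.56, 0) = 38.56
Node u (S = 192.1): V_u = e^(−0.015)·[0.4687·0.0000 + 0.5313·0.0000] = 0.0000
Node d (S = 117.1): V_d = e^(−0.015)·[0.4687·0.0000 + 0.5313·38.5621] = 20.1843
Node 0 (S = 150): V_0 = e^(−0.015)·[0.4687·0.0000 + 0.5313·20.1843] = 10.5649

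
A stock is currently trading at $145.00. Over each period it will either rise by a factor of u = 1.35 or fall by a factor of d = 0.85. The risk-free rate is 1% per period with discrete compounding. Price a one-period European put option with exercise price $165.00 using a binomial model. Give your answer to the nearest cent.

Risk-neutral probability p = (1 + 0.01 − 0.85)/(1.35 − 0.85) = 0.1600/0.5000 = 0.3200
Terminal stock prices: S_u = 195.8, S_d = 123.2
Terminal payoffs (K − S): max(-30.75, 0) = 0, max(41.75, 0) = 41.75
Node 0 (S = 145): V_0 = 1/1.01·[0.3200·0.0000 + 0.6800·41.7500] = 28.1089

$28.11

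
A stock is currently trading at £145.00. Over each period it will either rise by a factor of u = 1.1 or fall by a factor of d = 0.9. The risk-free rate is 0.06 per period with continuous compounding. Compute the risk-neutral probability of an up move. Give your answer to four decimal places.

Risk-neutral probability p = (e^0.06 − 0.9)/(1.1 − 0.9) = 0.1618/0.2000 = 0.8092

p = 0.8092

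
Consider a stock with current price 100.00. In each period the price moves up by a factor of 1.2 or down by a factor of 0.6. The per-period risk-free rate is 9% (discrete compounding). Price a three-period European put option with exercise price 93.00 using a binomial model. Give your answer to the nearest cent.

5.38

Risk-neutral probability p = (1 + 0.09 − 0.6)/(1.2 − 0.6) = 0.4900/0.6000 = 0.8167
Terminal stock prices: S_uuu = 172.8, S_uud = 86.4, S_udd = 43.2, S_ddd = 21.6
Terminal payoffs (K − S): max(-79.8, 0) = 0, max(6.6, 0) = 6.6, max(49.8, 0) = 49.8, max(71.4, 0) = 71.4
Node uu (S = 144): V_uu = 1/1.09·[0.8167·0.0000 + 0.1833·6.6000] = 1.1101
Node ud (S = 72): V_ud = 1/1.09·[0.8167·6.6000 + 0.1833·49.8000] = 13.3211
Node dd (S = 36): V_dd = 1/1.09·[0.8167·49.8000 + 0.1833·71.4000] = 49.3211
Node u (S = 120): V_u = 1/1.09·[0.8167·1.1101 + 0.1833·13.3211] = 3.0723
Node d (S = 60): V_d = 1/1.09·[0.8167·13.3211 + 0.1833·49.3211] = 18.2762
Node 0 (S = 100): V_0 = 1/1.09·[0.8167·3.0723 + 0.1833·18.2762] = 5.3758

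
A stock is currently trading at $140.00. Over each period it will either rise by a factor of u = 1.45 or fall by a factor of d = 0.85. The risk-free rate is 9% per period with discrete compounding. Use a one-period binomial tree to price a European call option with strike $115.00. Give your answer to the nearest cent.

Risk-neutral probability p = (1 + 0.09 − 0.85)/(1.45 − 0.85) = 0.2400/0.6000 = 0.4000
Terminal stock prices: S_u = 203, S_d = 119
Terminal payoffs (S − K): max(88, 0) = 88, max(4, 0) = 4
Node 0 (S = 140): V_0 = 1/1.09·[0.4000·88.0000 + 0.6000·4.0000] = 34.4954

$34.50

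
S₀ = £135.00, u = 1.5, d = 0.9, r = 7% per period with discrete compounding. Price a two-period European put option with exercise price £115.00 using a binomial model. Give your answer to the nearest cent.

Risk-neutral probability p = (1 + 0.07 − 0.9)/(1.5 − 0.9) = 0.1700/0.6000 = 0.2833
Terminal stock prices: S_uu = 303.8, S_ud = 182.2, S_dd = 109.4
Terminal payoffs (K − S): max(-188.8, 0) = 0, max(-67.25, 0) = 0, max(5.65, 0) = 5.65
Node u (S = 202.5): V_u = 1/1.07·[0.2833·0.0000 + 0.7167·0.0000] = 0.0000
Node d (S = 121.5): V_d = 1/1.07·[0.2833·0.0000 + 0.7167·5.6500] = 3.7843
Node 0 (S = 135): V_0 = 1/1.07·[0.2833·0.0000 + 0.7167·3.7843] = 2.5346

£2.53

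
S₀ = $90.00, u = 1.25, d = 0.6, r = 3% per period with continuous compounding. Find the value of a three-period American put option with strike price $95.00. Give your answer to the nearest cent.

$20.67

Risk-neutral probability p = (e^0.03 − 0.6)/(1.25 − 0.6) = 0.4305/0.6500 = 0.6622
Terminal stock prices: S_uuu = 175.8, S_uud = 84.38, S_udd = 40.5, S_ddd = 19.44
Terminal payoffs (K − S): max(-80.78, 0) = 0, max(10.62, 0) = 10.62, max(54.5, 0) = 54.5, max(75.56, 0) = 75.56
Node uu (S = 140.6): continuation = e^(−0.03)·[0.6622·0.0000 + 0.3378·10.6250] = 3.4827; exercise value = 0.0000 ≤ continuation, so V_uu = 3.4827
Node ud (S = 67.5): continuation = e^(−0.03)·[0.6622·10.6250 + 0.3378·54.5000] = 24.6923; exercise value = 27.5000 > continuation, so V_ud = 27.5000 (exercise)
Node dd (S = 32.4): continuation = e^(−0.03)·[0.6622·54.5000 + 0.3378·75.5600] = 59.7923; exercise value = 62.6000 > continuation, so V_dd = 62.6000 (exercise)
Node u (S = 112.5): continuation = e^(−0.03)·[0.6622·3.4827 + 0.3378·27.5000] = 11.2521; exercise value = 0.0000 ≤ continuation, so V_u = 11.2521
Node d (S = 54): continuation = e^(−0.03)·[0.6622·27.5000 + 0.3378·62.6000] = 38.1923; exercise value = 41.0000 > continuation, so V_d = 41.0000 (exercise)
Node 0 (S = 90): continuation = e^(−0.03)·[0.6622·11.2521 + 0.3378·41.0000] = 20.6703; exercise value = 5.0000 ≤ continuation, so V_0 = 20.6703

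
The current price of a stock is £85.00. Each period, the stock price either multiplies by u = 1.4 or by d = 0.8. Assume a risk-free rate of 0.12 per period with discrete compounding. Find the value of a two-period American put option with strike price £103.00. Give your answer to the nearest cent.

£18.00

Risk-neutral probability p = (1 + 0.12 − 0.8)/(1.4 − 0.8) = 0.3200/0.6000 = 0.5333
Terminal stock prices: S_uu = 166.6, S_ud = 95.2, S_dd = 54.4
Terminal payoffs (K − S): max(-63.6, 0) = 0, max(7.8, 0) = 7.8, max(48.6, 0) = 48.6
Node u (S = 119): continuation = 1/1.12·[0.5333·0.0000 + 0.4667·7.8000] = 3.2500; exercise value = 0.0000 ≤ continuation, so V_u = 3.2500
Node d (S = 68): continuation = 1/1.12·[0.5333·7.8000 + 0.4667·48.6000] = 23.9643; exercise value = 35.0000 > continuation, so V_d = 35.0000 (exercise)
Node 0 (S = 85): continuation = 1/1.12·[0.5333·3.2500 + 0.4667·35.0000] = 16.1310; exercise value = 18.0000 > continuation, so V_0 = 18.0000 (exercise)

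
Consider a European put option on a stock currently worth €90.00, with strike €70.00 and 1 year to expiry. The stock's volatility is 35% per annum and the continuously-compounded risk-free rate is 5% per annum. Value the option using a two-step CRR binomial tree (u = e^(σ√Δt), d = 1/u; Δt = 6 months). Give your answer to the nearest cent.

€3.76

CRR parameters: u = e^(σ√Δt) = e^(0.35·√0.5) = 1.2808, d = 1/u = 0.7808
Per-period rate: rΔt = 0.05·0.5 = 0.025, so R = e^0.025 = 1.0253
Risk-neutral probability p = (e^0.025 − 0.7808)/(1.2808 − 0.7808) = 0.2446/0.5000 = 0.4891
Terminal stock prices: S_uu = 147.6, S_ud = 90, S_dd = 54.86
Terminal payoffs (K − S): max(-77.64, 0) = 0, max(-20, 0) = 0, max(15.14, 0) = 15.14
Node u (S = 115.3): V_u = e^(−0.025)·[0.4891·0.0000 + 0.5109·0.0000] = 0.0000
Node d (S = 70.27): V_d = e^(−0.025)·[0.4891·0.0000 + 0.5109·15.1372] = 7.5431
Node 0 (S = 90): V_0 = e^(−0.025)·[0.4891·0.0000 + 0.5109·7.5431] = 3.7589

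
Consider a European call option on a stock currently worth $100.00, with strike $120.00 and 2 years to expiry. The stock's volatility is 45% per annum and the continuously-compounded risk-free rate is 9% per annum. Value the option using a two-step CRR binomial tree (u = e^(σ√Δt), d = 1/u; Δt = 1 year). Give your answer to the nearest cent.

$25.32

CRR parameters: u = e^(σ√Δt) = e^(0.45·√1) = 1.5683, d = 1/u = 0.6376
Per-period rate: rΔt = 0.09·1 = 0.09, so R = e^0.09 = 1.0942
Risk-neutral probability p = (e^0.09 − 0.6376)/(1.5683 − 0.6376) = 0.4565/0.9307 = 0.4905
Terminal stock prices: S_uu = 246, S_ud = 100, S_dd = 40.66
Terminal payoffs (S − K): max(126, 0) = 126, max(-20, 0) = 0, max(-79.34, 0) = 0
Node u (S = 156.8): V_u = e^(−0.09)·[0.4905·125.9603 + 0.5095·0.0000] = 56.4715
Node d (S = 63.76): V_d = e^(−0.09)·[0.4905·0.0000 + 0.5095·0.0000] = 0.0000
Node 0 (S = 100): V_0 = e^(−0.09)·[0.4905·56.4715 + 0.5095·0.0000] = 25.3178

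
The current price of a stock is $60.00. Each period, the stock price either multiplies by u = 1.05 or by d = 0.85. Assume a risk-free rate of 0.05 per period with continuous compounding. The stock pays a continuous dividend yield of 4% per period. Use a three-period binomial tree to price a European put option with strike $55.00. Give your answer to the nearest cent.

Per-period risk-free factor R = e^0.05 = 1.0513; dividend-adjusted growth = e^(0.05−0.04) = 1.0101.
Risk-neutral probability p = (1.0101 − 0.85)/(1.05 − 0.85) = 0.1601/0.2000 = 0.8003
Terminal stock prices: S_uuu = 69.46, S_uud = 56.23, S_udd = 45.52, S_ddd = 36.85
Terminal payoffs (K − S): max(-14.46, 0) = 0, max(-1.228, 0) = 0, max(9.483, 0) = 9.483, max(18.15, 0) = 18.15
Node uu (S = 66.15): V_uu = e^(−0.05)·[0.8003·0.0000 + 0.1997·0.0000] = 0.0000
Node ud (S = 53.55): V_ud = e^(−0.05)·[0.8003·0.0000 + 0.1997·9.4825] = 1.8017
Node dd (S = 43.35): V_dd = e^(−0.05)·[0.8003·9.4825 + 0.1997·18.1525] = 10.6674
Node u (S = 63): V_u = e^(−0.05)·[0.8003·0.0000 + 0.1997·1.8017] = 0.3423
Node d (S = 51): V_d = e^(−0.05)·[0.8003·1.8017 + 0.1997·10.6674] = 3.3984
Node 0 (S = 60): V_0 = e^(−0.05)·[0.8003·0.3423 + 0.1997·3.3984] = 0.9063

$0.91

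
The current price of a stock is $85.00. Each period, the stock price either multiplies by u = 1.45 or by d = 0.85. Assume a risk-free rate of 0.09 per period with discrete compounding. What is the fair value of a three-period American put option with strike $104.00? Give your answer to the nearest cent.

Risk-neutral probability p = (1 + 0.09 − 0.85)/(1.45 − 0.85) = 0.2400/0.6000 = 0.4000
Terminal stock prices: S_uuu = 259.1, S_uud = 151.9, S_udd = 89.05, S_ddd = 52.2
Terminal payoffs (K − S): max(-155.1, 0) = 0, max(-47.91, 0) = 0, max(14.95, 0) = 14.95, max(51.8, 0) = 51.8
Node uu (S = 178.7): continuation = 1/1.09·[0.4000·0.0000 + 0.6000·0.0000] = 0.0000; exercise value = 0.0000 ≤ continuation, so V_uu = 0.0000
Node ud (S = 104.8): continuation = 1/1.09·[0.4000·0.0000 + 0.6000·14.9519] = 8.2304; exercise value = 0.0000 ≤ continuation, so V_ud = 8.2304
Node dd (S = 61.41): continuation = 1/1.09·[0.4000·14.9519 + 0.6000·51.7994] = 34.0003; exercise value = 42.5875 > continuation, so V_dd = 42.5875 (exercise)
Node u (S = 123.2): continuation = 1/1.09·[0.4000·0.0000 + 0.6000·8.2304] = 4.5305; exercise value = 0.0000 ≤ continuation, so V_u = 4.5305
Node d (S = 72.25): continuation = 1/1.09·[0.4000·8.2304 + 0.6000·42.5875] = 26.4630; exercise value = 31.7500 > continuation, so V_d = 31.7500 (exercise)
Node 0 (S = 85): continuation = 1/1.09·[0.4000·4.5305 + 0.6000·31.7500] = 19.1396; exercise value = 19.0000 ≤ continuation, so V_0 = 19.1396

$19.14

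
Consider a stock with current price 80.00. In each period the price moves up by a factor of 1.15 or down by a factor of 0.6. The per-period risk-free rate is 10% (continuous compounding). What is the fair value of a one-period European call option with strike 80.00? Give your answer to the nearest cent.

9.97

Risk-neutral probability p = (e^0.1 − 0.6)/(1.15 − 0.6) = 0.5052/0.5500 = 0.9185
Terminal stock prices: S_u = 92, S_d = 48
Terminal payoffs (S − K): max(12, 0) = 12, max(-32, 0) = 0
Node 0 (S = 80): V_0 = e^(−0.1)·[0.9185·12.0000 + 0.0815·0.0000] = 9.9730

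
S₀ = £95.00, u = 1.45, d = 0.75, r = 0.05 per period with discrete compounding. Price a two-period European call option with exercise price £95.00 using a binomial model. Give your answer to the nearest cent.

Risk-neutral probability p = (1 + 0.05 − 0.75)/(1.45 − 0.75) = 0.3000/0.7000 = 0.4286
Terminal stock prices: S_uu = 199.7, S_ud = 103.3, S_dd = 53.44
Terminal payoffs (S − K): max(104.7, 0) = 104.7, max(8.312, 0) = 8.312, max(-41.56, 0) = 0
Node u (S = 137.8): V_u = 1/1.05·[0.4286·104.7375 + 0.5714·8.3125] = 47.2738
Node d (S = 71.25): V_d = 1/1.05·[0.4286·8.3125 + 0.5714·0.0000] = 3.3929
Node 0 (S = 95): V_0 = 1/1.05·[0.4286·47.2738 + 0.5714·3.3929] = 21.1419

£21.14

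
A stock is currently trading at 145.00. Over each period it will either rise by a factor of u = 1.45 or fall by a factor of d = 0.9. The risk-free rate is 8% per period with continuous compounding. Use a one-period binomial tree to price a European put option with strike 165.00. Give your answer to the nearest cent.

Risk-neutral probability p = (e^0.08 − 0.9)/(1.45 − 0.9) = 0.1833/0.5500 = 0.3332
Terminal stock prices: S_u = 210.2, S_d = 130.5
Terminal payoffs (K − S): max(-45.25, 0) = 0, max(34.5, 0) = 34.5
Node 0 (S = 145): V_0 = e^(−0.08)·[0.3332·0.0000 + 0.6668·34.5000] = 21.2344

21.23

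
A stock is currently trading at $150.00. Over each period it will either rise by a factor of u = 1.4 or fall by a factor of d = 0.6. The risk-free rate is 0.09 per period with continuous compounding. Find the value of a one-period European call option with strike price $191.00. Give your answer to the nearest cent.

Risk-neutral probability p = (e^0.09 − 0.6)/(1.4 − 0.6) = 0.4942/0.8000 = 0.6177
Terminal stock prices: S_u = 210, S_d = 90
Terminal payoffs (S − K): max(19, 0) = 19, max(-101, 0) = 0
Node 0 (S = 150): V_0 = e^(−0.09)·[0.6177·19.0000 + 0.3823·0.0000] = 10.7265

$10.73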